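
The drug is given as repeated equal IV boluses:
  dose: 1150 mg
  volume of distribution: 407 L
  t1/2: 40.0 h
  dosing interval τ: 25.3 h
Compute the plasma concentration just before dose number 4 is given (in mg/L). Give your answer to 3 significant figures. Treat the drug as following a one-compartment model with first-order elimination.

C₀ per dose = Dose / Vd = 1150 / 407 = 2.826 mg/L
k = ln2 / t½ = 0.693147 / 40.0 = 0.01733 h⁻¹
Fraction remaining after one interval: r = e^(−kτ) = e^(−0.01733 × 25.3) = 0.6450
Before dose 4, 3 doses have been given (aged 1τ, 2τ, 3τ).
C_trough = C₀ × (r + r² + … + r^3) = C₀ × r(1−r^3)/(1−r)
        = 2.826 × 0.6450 × (1 − 0.2683) / (1 − 0.6450) = 3.757 mg/L

3.76 mg/L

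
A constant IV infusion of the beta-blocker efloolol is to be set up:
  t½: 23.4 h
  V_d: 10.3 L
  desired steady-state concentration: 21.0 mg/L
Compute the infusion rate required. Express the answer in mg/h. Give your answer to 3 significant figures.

k = ln2 / t½ = 0.693147 / 23.4 = 0.02962 h⁻¹
CL = k × Vd = 0.02962 × 10.3 = 0.3051 L/h
At steady state, infusion rate R₀ = Css × CL = 21.0 × 0.3051 = 6.407 mg/h

6.41 mg/h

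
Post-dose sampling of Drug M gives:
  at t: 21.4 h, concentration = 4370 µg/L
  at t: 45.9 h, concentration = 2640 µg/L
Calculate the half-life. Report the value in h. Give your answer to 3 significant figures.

33.7 h

k = ln(C₁/C₂) / (t₂ − t₁) = ln(4370/2640) / (45.9 − 21.4)
  = 0.5040 / 24.50 = 0.02057 h⁻¹
t½ = ln2 / k = 0.693147 / 0.02057 = 33.70 h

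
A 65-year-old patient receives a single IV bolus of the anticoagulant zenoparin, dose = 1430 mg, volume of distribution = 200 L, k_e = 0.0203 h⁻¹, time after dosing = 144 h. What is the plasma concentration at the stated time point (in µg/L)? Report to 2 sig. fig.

380 µg/L

C₀ = Dose / Vd = 1430 / 200 = 7.150 mg/L
C = C₀ · e^(−k·t) = 7.150 × e^(−0.02030 × 144)
  = 7.150 × 0.05376 = 0.3844 mg/L
Convert: 0.3844 mg/L × 1000 = 384.4 µg/L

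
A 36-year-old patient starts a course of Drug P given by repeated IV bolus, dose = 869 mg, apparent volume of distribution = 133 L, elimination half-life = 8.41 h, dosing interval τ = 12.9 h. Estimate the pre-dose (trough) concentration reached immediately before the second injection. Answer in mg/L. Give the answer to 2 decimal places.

C₀ per dose = Dose / Vd = 869 / 133 = 6.534 mg/L
k = ln2 / t½ = 0.693147 / 8.41 = 0.08242 h⁻¹
Fraction remaining after one interval: r = e^(−kτ) = e^(−0.08242 × 12.9) = 0.3453
Before dose 2, 1 dose has been given (aged 1τ).
C_trough = C₀ × r = 6.534 × 0.3453 = 2.256 mg/L

2.26 mg/L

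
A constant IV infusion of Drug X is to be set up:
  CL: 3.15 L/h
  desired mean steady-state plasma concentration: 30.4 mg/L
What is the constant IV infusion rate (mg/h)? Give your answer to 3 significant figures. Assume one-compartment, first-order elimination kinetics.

At steady state, infusion rate R₀ = Css × CL = 30.4 × 3.150 = 95.76 mg/h

95.8 mg/h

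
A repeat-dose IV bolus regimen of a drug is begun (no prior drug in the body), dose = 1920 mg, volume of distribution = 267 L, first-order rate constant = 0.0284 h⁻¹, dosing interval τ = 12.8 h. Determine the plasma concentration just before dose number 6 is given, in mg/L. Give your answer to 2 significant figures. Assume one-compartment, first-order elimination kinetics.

14 mg/L

C₀ per dose = Dose / Vd = 1920 / 267 = 7.191 mg/L
Fraction remaining after one interval: r = e^(−kτ) = e^(−0.02840 × 12.8) = 0.6952
Before dose 6, 5 doses have been given (aged 1τ, 2τ, 3τ, 4τ, 5τ).
C_trough = C₀ × (r + r² + … + r^5) = C₀ × r(1−r^5)/(1−r)
        = 7.191 × 0.6952 × (1 − 0.1624) / (1 − 0.6952) = 13.74 mg/L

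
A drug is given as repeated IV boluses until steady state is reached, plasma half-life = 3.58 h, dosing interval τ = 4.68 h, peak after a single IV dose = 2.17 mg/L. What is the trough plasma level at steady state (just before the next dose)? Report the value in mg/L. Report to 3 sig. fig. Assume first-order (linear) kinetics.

1.47 mg/L

k = ln2 / t½ = 0.693147 / 3.58 = 0.1936 h⁻¹
e^(−kτ) = e^(−0.1936 × 4.68) = 0.4041
Accumulation ratio R = 1 / (1 − e^(−kτ)) = 1 / (1 − 0.4041) = 1.678
Steady-state trough = C₀ × R × e^(−kτ) = 2.17 × 1.678 × 0.4041 = 1.471 mg/L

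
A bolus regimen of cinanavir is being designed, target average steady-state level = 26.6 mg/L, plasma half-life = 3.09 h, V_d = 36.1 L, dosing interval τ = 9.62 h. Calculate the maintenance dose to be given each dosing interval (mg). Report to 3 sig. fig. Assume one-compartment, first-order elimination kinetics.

k = ln2 / t½ = 0.693147 / 3.09 = 0.2243 h⁻¹
CL = k × Vd = 0.2243 × 36.1 = 8.097 L/h
At steady state, Dose/τ = Css × CL.
Dose = Css × CL × τ = 26.6 × 8.097 × 9.62 = 2072 mg

2070 mg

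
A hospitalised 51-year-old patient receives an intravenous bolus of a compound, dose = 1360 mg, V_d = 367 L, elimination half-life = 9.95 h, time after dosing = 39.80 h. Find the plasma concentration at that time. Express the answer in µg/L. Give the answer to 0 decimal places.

232 µg/L

C₀ = Dose / Vd = 1360 / 367 = 3.706 mg/L
k = ln2 / t½ = 0.693147 / 9.95 = 0.06966 h⁻¹
t / t½ = 39.80 / 9.95 = 4 half-lives
C = C₀ × (1/2)^4 = 3.706 × 0.06250 = 0.2316 mg/L
Convert: 0.2316 mg/L × 1000 = 231.6 µg/L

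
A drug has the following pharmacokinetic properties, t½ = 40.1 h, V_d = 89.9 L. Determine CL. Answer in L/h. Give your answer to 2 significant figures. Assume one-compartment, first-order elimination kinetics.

k = ln2 / t½ = 0.693147 / 40.1 = 0.01729 h⁻¹
CL = k × Vd = 0.01729 × 89.9 = 1.554 L/h

1.6 L/h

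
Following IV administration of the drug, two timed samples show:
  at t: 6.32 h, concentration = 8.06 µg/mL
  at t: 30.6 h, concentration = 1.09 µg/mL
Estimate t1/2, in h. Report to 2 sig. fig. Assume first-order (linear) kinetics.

8.4 h

k = ln(C₁/C₂) / (t₂ − t₁) = ln(8.06/1.09) / (30.6 − 6.32)
  = 2.001 / 24.28 = 0.08241 h⁻¹
t½ = ln2 / k = 0.693147 / 0.08241 = 8.411 h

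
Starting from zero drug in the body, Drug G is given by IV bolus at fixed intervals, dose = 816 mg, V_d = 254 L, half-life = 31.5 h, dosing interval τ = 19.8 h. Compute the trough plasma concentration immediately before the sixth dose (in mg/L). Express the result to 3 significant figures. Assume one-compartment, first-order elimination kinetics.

5.22 mg/L

C₀ per dose = Dose / Vd = 816 / 254 = 3.213 mg/L
k = ln2 / t½ = 0.693147 / 31.5 = 0.02200 h⁻¹
Fraction remaining after one interval: r = e^(−kτ) = e^(−0.02200 × 19.8) = 0.6469
Before dose 6, 5 doses have been given (aged 1τ, 2τ, 3τ, 4τ, 5τ).
C_trough = C₀ × (r + r² + … + r^5) = C₀ × r(1−r^5)/(1−r)
        = 3.213 × 0.6469 × (1 − 0.1133) / (1 − 0.6469) = 5.219 mg/L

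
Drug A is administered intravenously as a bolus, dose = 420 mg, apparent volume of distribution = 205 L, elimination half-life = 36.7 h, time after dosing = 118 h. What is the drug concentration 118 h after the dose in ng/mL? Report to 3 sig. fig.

221 ng/mL

C₀ = Dose / Vd = 420.0 / 205 = 2.049 mg/L
k = ln2 / t½ = 0.693147 / 36.7 = 0.01889 h⁻¹
C = C₀ · e^(−k·t) = 2.049 × e^(−0.01889 × 118)
  = 2.049 × 0.1076 = 0.2205 mg/L
Convert: 0.2205 mg/L × 1000 = 220.5 ng/mL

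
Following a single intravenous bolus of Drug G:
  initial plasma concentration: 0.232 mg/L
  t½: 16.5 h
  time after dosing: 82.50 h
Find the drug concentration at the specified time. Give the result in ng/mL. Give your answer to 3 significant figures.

7.25 ng/mL

k = ln2 / t½ = 0.693147 / 16.5 = 0.04201 h⁻¹
t / t½ = 82.50 / 16.5 = 5 half-lives
C = C₀ × (1/2)^5 = 0.2320 × 0.03125 = 0.007250 mg/L
Convert: 0.007250 mg/L × 1000 = 7.250 ng/mL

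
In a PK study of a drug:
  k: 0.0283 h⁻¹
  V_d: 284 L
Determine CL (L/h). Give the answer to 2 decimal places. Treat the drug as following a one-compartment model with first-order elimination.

CL = k × Vd = 0.0283 × 284 = 8.037 L/h

8.04 L/h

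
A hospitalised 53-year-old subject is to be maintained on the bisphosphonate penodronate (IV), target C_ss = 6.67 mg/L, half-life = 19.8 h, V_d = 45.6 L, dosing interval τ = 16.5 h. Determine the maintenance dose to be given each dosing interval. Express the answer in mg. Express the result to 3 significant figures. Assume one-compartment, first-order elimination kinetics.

176 mg

k = ln2 / t½ = 0.693147 / 19.8 = 0.03501 h⁻¹
CL = k × Vd = 0.03501 × 45.6 = 1.596 L/h
At steady state, Dose/τ = Css × CL.
Dose = Css × CL × τ = 6.67 × 1.596 × 16.5 = 175.6 mg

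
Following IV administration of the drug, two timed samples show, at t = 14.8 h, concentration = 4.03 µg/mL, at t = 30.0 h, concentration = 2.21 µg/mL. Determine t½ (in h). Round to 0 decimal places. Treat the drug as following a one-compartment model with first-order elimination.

k = ln(C₁/C₂) / (t₂ − t₁) = ln(4.03/2.21) / (30.0 − 14.8)
  = 0.6008 / 15.20 = 0.03953 h⁻¹
t½ = ln2 / k = 0.693147 / 0.03953 = 17.53 h

18 h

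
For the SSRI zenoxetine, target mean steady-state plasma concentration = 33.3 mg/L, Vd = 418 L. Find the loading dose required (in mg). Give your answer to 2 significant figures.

LD = Css × Vd = 33.3 × 418 = 13920 mg

14000 mg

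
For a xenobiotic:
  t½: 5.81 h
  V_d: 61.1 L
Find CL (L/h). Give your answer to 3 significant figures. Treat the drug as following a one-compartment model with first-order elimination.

k = ln2 / t½ = 0.693147 / 5.81 = 0.1193 h⁻¹
CL = k × Vd = 0.1193 × 61.1 = 7.289 L/h

7.29 L/h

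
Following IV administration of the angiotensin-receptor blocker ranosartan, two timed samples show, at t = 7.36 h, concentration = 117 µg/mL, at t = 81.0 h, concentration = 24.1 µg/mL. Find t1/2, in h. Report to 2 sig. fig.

k = ln(C₁/C₂) / (t₂ − t₁) = ln(117/24.1) / (81.0 − 7.36)
  = 1.580 / 73.64 = 0.02146 h⁻¹
t½ = ln2 / k = 0.693147 / 0.02146 = 32.30 h

32 h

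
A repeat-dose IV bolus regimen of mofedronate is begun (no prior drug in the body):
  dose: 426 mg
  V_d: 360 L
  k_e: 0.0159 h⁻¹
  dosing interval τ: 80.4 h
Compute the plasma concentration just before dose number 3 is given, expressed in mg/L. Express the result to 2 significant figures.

0.42 mg/L

C₀ per dose = Dose / Vd = 426 / 360 = 1.183 mg/L
Fraction remaining after one interval: r = e^(−kτ) = e^(−0.01590 × 80.4) = 0.2785
Before dose 3, 2 doses have been given (aged 1τ, 2τ).
C_trough = C₀ × (r + r²) = 1.183 × (0.2785 + 0.07756) = 0.4212 mg/L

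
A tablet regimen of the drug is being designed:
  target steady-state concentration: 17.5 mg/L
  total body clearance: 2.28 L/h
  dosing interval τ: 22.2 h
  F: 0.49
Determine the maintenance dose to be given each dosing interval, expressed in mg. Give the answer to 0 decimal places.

At steady state, F × (Dose/τ) = Css × CL.
Dose = Css × CL × τ / F = 17.5 × 2.280 × 22.2 / 0.49 = 1808 mg

1808 mg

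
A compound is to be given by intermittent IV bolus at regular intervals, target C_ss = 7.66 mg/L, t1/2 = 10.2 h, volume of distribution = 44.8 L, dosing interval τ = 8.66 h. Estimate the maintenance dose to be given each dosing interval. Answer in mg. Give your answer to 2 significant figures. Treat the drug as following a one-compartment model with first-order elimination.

k = ln2 / t½ = 0.693147 / 10.2 = 0.06796 h⁻¹
CL = k × Vd = 0.06796 × 44.8 = 3.045 L/h
At steady state, Dose/τ = Css × CL.
Dose = Css × CL × τ = 7.66 × 3.045 × 8.66 = 202.0 mg

200 mg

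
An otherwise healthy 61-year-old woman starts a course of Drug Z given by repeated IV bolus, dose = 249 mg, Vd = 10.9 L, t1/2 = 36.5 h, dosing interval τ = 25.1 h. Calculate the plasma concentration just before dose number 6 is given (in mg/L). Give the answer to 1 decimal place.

C₀ per dose = Dose / Vd = 249 / 10.9 = 22.84 mg/L
k = ln2 / t½ = 0.693147 / 36.5 = 0.01899 h⁻¹
Fraction remaining after one interval: r = e^(−kτ) = e^(−0.01899 × 25.1) = 0.6209
Before dose 6, 5 doses have been given (aged 1τ, 2τ, 3τ, 4τ, 5τ).
C_trough = C₀ × (r + r² + … + r^5) = C₀ × r(1−r^5)/(1−r)
        = 22.84 × 0.6209 × (1 − 0.09228) / (1 − 0.6209) = 33.96 mg/L

34.0 mg/L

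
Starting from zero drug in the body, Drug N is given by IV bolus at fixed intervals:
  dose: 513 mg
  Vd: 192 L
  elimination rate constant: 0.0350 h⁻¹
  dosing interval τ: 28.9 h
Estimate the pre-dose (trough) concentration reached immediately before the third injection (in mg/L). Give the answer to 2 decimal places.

1.33 mg/L

C₀ per dose = Dose / Vd = 513 / 192 = 2.672 mg/L
Fraction remaining after one interval: r = e^(−kτ) = e^(−0.03500 × 28.9) = 0.3637
Before dose 3, 2 doses have been given (aged 1τ, 2τ).
C_trough = C₀ × (r + r²) = 2.672 × (0.3637 + 0.1323) = 1.325 mg/L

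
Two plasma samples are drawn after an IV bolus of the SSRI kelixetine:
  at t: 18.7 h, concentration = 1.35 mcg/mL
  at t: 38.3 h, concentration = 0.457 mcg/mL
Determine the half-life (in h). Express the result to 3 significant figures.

12.5 h

k = ln(C₁/C₂) / (t₂ − t₁) = ln(1.35/0.457) / (38.3 − 18.7)
  = 1.083 / 19.60 = 0.05526 h⁻¹
t½ = ln2 / k = 0.693147 / 0.05526 = 12.54 h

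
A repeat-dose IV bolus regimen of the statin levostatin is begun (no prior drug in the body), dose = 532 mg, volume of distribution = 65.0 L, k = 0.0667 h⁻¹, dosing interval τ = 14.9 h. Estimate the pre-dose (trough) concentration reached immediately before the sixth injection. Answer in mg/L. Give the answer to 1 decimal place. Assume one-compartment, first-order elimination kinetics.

C₀ per dose = Dose / Vd = 532 / 65.0 = 8.185 mg/L
Fraction remaining after one interval: r = e^(−kτ) = e^(−0.06670 × 14.9) = 0.3702
Before dose 6, 5 doses have been given (aged 1τ, 2τ, 3τ, 4τ, 5τ).
C_trough = C₀ × (r + r² + … + r^5) = C₀ × r(1−r^5)/(1−r)
        = 8.185 × 0.3702 × (1 − 0.006953) / (1 − 0.3702) = 4.778 mg/L

4.8 mg/L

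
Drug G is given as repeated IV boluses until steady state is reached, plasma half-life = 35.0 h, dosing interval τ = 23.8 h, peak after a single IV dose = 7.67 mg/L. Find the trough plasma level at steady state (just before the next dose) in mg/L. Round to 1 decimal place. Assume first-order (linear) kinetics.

12.7 mg/L

k = ln2 / t½ = 0.693147 / 35.0 = 0.01980 h⁻¹
e^(−kτ) = e^(−0.01980 × 23.8) = 0.6242
Accumulation ratio R = 1 / (1 − e^(−kτ)) = 1 / (1 − 0.6242) = 2.661
Steady-state trough = C₀ × R × e^(−kτ) = 7.67 × 2.661 × 0.6242 = 12.74 mg/L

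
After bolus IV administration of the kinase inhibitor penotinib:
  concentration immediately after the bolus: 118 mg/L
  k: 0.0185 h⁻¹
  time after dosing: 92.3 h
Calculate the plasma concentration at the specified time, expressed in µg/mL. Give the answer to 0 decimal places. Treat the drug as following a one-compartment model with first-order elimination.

C = C₀ · e^(−k·t) = 118.0 × e^(−0.01850 × 92.3)
  = 118.0 × 0.1813 = 21.39 mg/L
(21.39 mg/L = 21.39 µg/mL)

21 µg/mL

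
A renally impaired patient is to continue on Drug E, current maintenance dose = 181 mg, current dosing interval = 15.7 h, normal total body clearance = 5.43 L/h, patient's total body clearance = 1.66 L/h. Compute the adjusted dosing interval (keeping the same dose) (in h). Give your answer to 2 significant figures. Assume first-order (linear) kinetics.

To keep the same average steady-state level, dosing rate must scale with clearance.
CL ratio = 1.66 / 5.43 = 0.3057
New interval (same dose) = 15.7 / 0.3057 = 51.36 h

51 h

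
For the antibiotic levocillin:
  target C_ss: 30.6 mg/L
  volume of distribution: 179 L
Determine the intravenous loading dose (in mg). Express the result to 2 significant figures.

5500 mg

LD = Css × Vd = 30.6 × 179 = 5477 mg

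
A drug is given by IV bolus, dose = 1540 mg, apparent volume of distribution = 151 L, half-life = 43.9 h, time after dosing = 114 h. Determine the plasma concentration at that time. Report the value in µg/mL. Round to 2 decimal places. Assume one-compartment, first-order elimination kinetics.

1.69 µg/mL

C₀ = Dose / Vd = 1540 / 151 = 10.20 mg/L
k = ln2 / t½ = 0.693147 / 43.9 = 0.01579 h⁻¹
C = C₀ · e^(−k·t) = 10.20 × e^(−0.01579 × 114)
  = 10.20 × 0.1653 = 1.686 mg/L
(1.686 mg/L = 1.686 µg/mL)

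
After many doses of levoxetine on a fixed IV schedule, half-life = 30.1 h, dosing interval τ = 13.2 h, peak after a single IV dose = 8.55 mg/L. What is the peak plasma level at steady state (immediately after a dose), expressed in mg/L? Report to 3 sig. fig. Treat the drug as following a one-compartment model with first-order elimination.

32.6 mg/L

k = ln2 / t½ = 0.693147 / 30.1 = 0.02303 h⁻¹
e^(−kτ) = e^(−0.02303 × 13.2) = 0.7379
Accumulation ratio R = 1 / (1 − e^(−kτ)) = 1 / (1 − 0.7379) = 3.815
Steady-state peak = C₀ × R = 8.55 × 3.815 = 32.62 mg/L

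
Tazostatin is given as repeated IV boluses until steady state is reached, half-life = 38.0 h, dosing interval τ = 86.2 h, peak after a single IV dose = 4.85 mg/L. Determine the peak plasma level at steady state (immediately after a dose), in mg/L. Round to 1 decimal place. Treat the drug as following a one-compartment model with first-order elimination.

6.1 mg/L

k = ln2 / t½ = 0.693147 / 38.0 = 0.01824 h⁻¹
e^(−kτ) = e^(−0.01824 × 86.2) = 0.2076
Accumulation ratio R = 1 / (1 − e^(−kτ)) = 1 / (1 − 0.2076) = 1.262
Steady-state peak = C₀ × R = 4.85 × 1.262 = 6.121 mg/L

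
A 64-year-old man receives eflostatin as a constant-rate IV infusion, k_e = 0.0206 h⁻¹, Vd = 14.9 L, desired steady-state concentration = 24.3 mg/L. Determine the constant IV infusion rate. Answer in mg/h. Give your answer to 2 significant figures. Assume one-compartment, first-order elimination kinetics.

7.5 mg/h

CL = k × Vd = 0.02060 × 14.9 = 0.3069 L/h
At steady state, infusion rate R₀ = Css × CL = 24.3 × 0.3069 = 7.458 mg/h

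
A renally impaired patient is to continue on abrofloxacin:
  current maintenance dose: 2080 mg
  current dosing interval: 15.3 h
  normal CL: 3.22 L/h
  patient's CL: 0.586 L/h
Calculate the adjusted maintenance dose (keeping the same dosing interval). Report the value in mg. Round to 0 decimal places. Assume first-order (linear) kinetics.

To keep the same average steady-state level, dosing rate must scale with clearance.
CL ratio = 0.586 / 3.22 = 0.1820
New dose (same interval) = 2080 × 0.1820 = 378.6 mg

379 mg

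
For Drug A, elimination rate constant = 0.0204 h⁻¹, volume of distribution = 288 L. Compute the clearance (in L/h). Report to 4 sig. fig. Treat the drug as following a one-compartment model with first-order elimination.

5.875 L/h

CL = k × Vd = 0.0204 × 288 = 5.875 L/h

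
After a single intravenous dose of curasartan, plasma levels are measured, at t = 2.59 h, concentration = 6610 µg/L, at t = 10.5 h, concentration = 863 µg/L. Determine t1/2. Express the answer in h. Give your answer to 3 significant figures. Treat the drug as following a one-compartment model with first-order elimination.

2.69 h

k = ln(C₁/C₂) / (t₂ − t₁) = ln(6610/863) / (10.5 − 2.59)
  = 2.036 / 7.910 = 0.2574 h⁻¹
t½ = ln2 / k = 0.693147 / 0.2574 = 2.693 h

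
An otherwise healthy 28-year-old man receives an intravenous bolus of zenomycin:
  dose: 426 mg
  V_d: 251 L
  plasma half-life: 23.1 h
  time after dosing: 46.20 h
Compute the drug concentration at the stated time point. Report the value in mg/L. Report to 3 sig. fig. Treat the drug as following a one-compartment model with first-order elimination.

0.424 mg/L

C₀ = Dose / Vd = 426.0 / 251 = 1.697 mg/L
k = ln2 / t½ = 0.693147 / 23.1 = 0.03001 h⁻¹
t / t½ = 46.20 / 23.1 = 2 half-lives
C = C₀ × (1/2)^2 = 1.697 × 0.2500 = 0.4243 mg/L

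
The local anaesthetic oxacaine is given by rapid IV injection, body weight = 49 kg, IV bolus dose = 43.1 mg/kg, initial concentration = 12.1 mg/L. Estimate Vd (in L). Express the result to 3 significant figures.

Dose = 43.1 × 49 = 2112 mg
Vd = Dose / C₀ = 2112 / 12.1 = 174.5 L

175 L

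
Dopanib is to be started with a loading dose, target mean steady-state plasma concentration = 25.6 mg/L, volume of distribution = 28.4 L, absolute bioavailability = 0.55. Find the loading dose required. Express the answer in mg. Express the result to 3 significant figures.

LD = Css × Vd / F = 25.6 × 28.4 / 0.55 = 1322 mg

1320 mg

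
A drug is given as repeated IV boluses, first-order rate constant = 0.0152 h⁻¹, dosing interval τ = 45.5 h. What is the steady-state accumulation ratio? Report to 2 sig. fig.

2.0

e^(−kτ) = e^(−0.01520 × 45.5) = 0.5008
Accumulation ratio R = 1 / (1 − e^(−kτ)) = 1 / (1 − 0.5008) = 2.003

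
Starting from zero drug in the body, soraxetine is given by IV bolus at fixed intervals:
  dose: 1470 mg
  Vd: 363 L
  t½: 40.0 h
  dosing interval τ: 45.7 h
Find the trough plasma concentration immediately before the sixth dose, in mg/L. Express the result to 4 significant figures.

C₀ per dose = Dose / Vd = 1470 / 363 = 4.050 mg/L
k = ln2 / t½ = 0.693147 / 40.0 = 0.01733 h⁻¹
Fraction remaining after one interval: r = e^(−kτ) = e^(−0.01733 × 45.7) = 0.4529
Before dose 6, 5 doses have been given (aged 1τ, 2τ, 3τ, 4τ, 5τ).
C_trough = C₀ × (r + r² + … + r^5) = C₀ × r(1−r^5)/(1−r)
        = 4.050 × 0.4529 × (1 − 0.01906) / (1 − 0.4529) = 3.289 mg/L

3.289 mg/L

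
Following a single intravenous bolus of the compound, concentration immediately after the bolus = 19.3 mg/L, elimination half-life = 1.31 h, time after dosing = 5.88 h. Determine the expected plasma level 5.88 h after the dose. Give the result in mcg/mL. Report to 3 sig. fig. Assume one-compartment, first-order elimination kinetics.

0.860 mcg/mL

k = ln2 / t½ = 0.693147 / 1.31 = 0.5291 h⁻¹
C = C₀ · e^(−k·t) = 19.30 × e^(−0.5291 × 5.88)
  = 19.30 × 0.04455 = 0.8598 mg/L
(0.8598 mg/L = 0.8598 mcg/mL)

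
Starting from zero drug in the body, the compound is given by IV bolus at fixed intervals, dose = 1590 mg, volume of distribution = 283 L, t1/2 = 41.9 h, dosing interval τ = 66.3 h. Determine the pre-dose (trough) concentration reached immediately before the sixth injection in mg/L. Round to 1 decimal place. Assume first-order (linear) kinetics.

C₀ per dose = Dose / Vd = 1590 / 283 = 5.618 mg/L
k = ln2 / t½ = 0.693147 / 41.9 = 0.01654 h⁻¹
Fraction remaining after one interval: r = e^(−kτ) = e^(−0.01654 × 66.3) = 0.3340
Before dose 6, 5 doses have been given (aged 1τ, 2τ, 3τ, 4τ, 5τ).
C_trough = C₀ × (r + r² + … + r^5) = C₀ × r(1−r^5)/(1−r)
        = 5.618 × 0.3340 × (1 − 0.004157) / (1 − 0.3340) = 2.806 mg/L

2.8 mg/L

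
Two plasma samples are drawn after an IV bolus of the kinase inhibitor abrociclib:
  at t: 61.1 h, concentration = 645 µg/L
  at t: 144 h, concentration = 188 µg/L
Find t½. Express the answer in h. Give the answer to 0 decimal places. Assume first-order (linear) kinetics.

47 h

k = ln(C₁/C₂) / (t₂ − t₁) = ln(645/188) / (144 − 61.1)
  = 1.233 / 82.90 = 0.01487 h⁻¹
t½ = ln2 / k = 0.693147 / 0.01487 = 46.61 h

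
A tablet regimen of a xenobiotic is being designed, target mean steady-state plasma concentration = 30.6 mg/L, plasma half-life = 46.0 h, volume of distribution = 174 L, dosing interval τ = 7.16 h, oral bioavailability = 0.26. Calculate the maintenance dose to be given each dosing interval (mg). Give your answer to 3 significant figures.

k = ln2 / t½ = 0.693147 / 46.0 = 0.01507 h⁻¹
CL = k × Vd = 0.01507 × 174 = 2.622 L/h
At steady state, F × (Dose/τ) = Css × CL.
Dose = Css × CL × τ / F = 30.6 × 2.622 × 7.16 / 0.26 = 2209 mg

2210 mg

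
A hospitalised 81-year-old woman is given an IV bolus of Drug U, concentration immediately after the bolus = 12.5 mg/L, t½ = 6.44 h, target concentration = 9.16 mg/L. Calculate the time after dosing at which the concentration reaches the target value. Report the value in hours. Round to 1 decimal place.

2.9 h

k = ln2 / t½ = 0.693147 / 6.44 = 0.1076 h⁻¹
t = ln(C₀ / C) / k = ln(12.50 / 9.16) / 0.1076
  = ln(1.365) / 0.1076 = 0.3112 / 0.1076 = 2.892 h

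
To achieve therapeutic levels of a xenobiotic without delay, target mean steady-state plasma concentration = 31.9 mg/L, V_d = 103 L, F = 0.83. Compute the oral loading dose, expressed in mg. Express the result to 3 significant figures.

LD = Css × Vd / F = 31.9 × 103 / 0.83 = 3959 mg

3960 mg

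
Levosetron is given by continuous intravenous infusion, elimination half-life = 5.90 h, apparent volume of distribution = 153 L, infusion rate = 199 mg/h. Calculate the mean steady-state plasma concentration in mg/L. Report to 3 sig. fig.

11.1 mg/L

k = ln2 / t½ = 0.693147 / 5.90 = 0.1175 h⁻¹
CL = k × Vd = 0.1175 × 153 = 17.98 L/h
At steady state Css = R₀ / CL = 199 / 17.98 = 11.07 mg/L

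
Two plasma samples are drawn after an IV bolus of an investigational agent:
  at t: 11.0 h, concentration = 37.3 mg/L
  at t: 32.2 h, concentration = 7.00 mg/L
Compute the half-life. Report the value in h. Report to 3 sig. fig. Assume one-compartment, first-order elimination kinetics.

k = ln(C₁/C₂) / (t₂ − t₁) = ln(37.3/7.00) / (32.2 − 11.0)
  = 1.673 / 21.20 = 0.07892 h⁻¹
t½ = ln2 / k = 0.693147 / 0.07892 = 8.783 h

8.78 h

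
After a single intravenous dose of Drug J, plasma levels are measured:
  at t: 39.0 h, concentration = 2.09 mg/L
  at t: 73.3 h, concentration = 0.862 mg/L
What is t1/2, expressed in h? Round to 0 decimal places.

k = ln(C₁/C₂) / (t₂ − t₁) = ln(2.09/0.862) / (73.3 − 39.0)
  = 0.8857 / 34.30 = 0.02582 h⁻¹
t½ = ln2 / k = 0.693147 / 0.02582 = 26.85 h

27 h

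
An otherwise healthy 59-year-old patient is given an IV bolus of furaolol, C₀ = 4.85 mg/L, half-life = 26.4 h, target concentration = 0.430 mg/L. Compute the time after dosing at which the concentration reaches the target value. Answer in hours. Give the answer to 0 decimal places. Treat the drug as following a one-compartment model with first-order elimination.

92 h

k = ln2 / t½ = 0.693147 / 26.4 = 0.02626 h⁻¹
t = ln(C₀ / C) / k = ln(4.850 / 0.430) / 0.02626
  = ln(11.28) / 0.02626 = 2.423 / 0.02626 = 92.27 h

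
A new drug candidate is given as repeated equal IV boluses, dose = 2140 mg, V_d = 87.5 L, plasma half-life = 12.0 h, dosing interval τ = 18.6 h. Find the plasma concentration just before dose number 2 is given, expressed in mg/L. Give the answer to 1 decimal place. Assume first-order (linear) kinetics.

8.4 mg/L

C₀ per dose = Dose / Vd = 2140 / 87.5 = 24.46 mg/L
k = ln2 / t½ = 0.693147 / 12.0 = 0.05776 h⁻¹
Fraction remaining after one interval: r = e^(−kτ) = e^(−0.05776 × 18.6) = 0.3415
Before dose 2, 1 dose has been given (aged 1τ).
C_trough = C₀ × r = 24.46 × 0.3415 = 8.353 mg/L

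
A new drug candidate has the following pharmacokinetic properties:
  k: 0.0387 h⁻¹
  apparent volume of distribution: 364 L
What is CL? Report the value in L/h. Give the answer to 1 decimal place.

14.1 L/h

CL = k × Vd = 0.0387 × 364 = 14.09 L/h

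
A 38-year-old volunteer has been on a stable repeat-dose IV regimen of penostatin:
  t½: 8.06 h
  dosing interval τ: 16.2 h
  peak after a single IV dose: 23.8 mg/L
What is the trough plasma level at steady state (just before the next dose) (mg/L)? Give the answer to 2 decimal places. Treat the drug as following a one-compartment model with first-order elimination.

7.86 mg/L

k = ln2 / t½ = 0.693147 / 8.06 = 0.08600 h⁻¹
e^(−kτ) = e^(−0.08600 × 16.2) = 0.2483
Accumulation ratio R = 1 / (1 − e^(−kτ)) = 1 / (1 − 0.2483) = 1.330
Steady-state trough = C₀ × R × e^(−kτ) = 23.8 × 1.330 × 0.2483 = 7.860 mg/L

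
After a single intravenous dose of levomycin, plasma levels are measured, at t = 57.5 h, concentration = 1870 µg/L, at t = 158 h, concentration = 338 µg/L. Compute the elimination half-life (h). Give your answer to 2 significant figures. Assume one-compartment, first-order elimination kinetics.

k = ln(C₁/C₂) / (t₂ − t₁) = ln(1870/338) / (158 − 57.5)
  = 1.711 / 100.5 = 0.01702 h⁻¹
t½ = ln2 / k = 0.693147 / 0.01702 = 40.73 h

41 h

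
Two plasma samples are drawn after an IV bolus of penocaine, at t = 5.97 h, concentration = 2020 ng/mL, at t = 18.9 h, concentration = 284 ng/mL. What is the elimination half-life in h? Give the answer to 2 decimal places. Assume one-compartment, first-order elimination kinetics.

4.57 h

k = ln(C₁/C₂) / (t₂ − t₁) = ln(2020/284) / (18.9 − 5.97)
  = 1.962 / 12.93 = 0.1517 h⁻¹
t½ = ln2 / k = 0.693147 / 0.1517 = 4.569 h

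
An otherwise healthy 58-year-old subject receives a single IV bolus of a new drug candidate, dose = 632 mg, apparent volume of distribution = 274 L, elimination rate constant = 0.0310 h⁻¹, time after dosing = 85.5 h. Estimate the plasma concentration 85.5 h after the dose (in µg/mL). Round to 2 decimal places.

0.16 µg/mL

C₀ = Dose / Vd = 632.0 / 274 = 2.307 mg/L
C = C₀ · e^(−k·t) = 2.307 × e^(−0.03100 × 85.5)
  = 2.307 × 0.07062 = 0.1629 mg/L
(0.1629 mg/L = 0.1629 µg/mL)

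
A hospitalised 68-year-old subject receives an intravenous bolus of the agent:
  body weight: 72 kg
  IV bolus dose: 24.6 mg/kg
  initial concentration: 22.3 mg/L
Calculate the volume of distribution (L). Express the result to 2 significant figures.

Dose = 24.6 × 72 = 1771 mg
Vd = Dose / C₀ = 1771 / 22.3 = 79.42 L

79 L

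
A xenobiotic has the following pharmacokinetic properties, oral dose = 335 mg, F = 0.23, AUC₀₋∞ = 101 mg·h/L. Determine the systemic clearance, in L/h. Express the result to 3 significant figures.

CL = F·Dose / AUC = 0.23 × 335 / 101 = 0.7629 L/h

0.763 L/h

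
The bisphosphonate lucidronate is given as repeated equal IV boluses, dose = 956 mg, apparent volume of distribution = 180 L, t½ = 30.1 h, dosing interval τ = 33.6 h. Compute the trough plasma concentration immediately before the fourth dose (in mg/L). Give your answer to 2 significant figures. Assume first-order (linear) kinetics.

4.1 mg/L

C₀ per dose = Dose / Vd = 956 / 180 = 5.311 mg/L
k = ln2 / t½ = 0.693147 / 30.1 = 0.02303 h⁻¹
Fraction remaining after one interval: r = e^(−kτ) = e^(−0.02303 × 33.6) = 0.4613
Before dose 4, 3 doses have been given (aged 1τ, 2τ, 3τ).
C_trough = C₀ × (r + r² + … + r^3) = C₀ × r(1−r^3)/(1−r)
        = 5.311 × 0.4613 × (1 − 0.09816) / (1 − 0.4613) = 4.101 mg/L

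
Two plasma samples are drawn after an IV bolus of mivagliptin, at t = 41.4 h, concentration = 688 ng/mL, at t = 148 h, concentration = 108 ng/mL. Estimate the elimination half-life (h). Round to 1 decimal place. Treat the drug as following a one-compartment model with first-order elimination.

39.9 h

k = ln(C₁/C₂) / (t₂ − t₁) = ln(688/108) / (148 − 41.4)
  = 1.852 / 106.6 = 0.01737 h⁻¹
t½ = ln2 / k = 0.693147 / 0.01737 = 39.90 h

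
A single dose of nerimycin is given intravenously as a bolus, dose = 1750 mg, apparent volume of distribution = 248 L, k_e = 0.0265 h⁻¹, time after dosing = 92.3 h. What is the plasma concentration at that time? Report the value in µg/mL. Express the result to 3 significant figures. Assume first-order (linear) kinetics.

C₀ = Dose / Vd = 1750 / 248 = 7.056 mg/L
C = C₀ · e^(−k·t) = 7.056 × e^(−0.02650 × 92.3)
  = 7.056 × 0.08664 = 0.6113 mg/L
(0.6113 mg/L = 0.6113 µg/mL)

0.611 µg/mL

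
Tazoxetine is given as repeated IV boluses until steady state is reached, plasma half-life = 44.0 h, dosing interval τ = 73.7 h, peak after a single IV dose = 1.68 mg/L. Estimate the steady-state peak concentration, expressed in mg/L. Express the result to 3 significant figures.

2.45 mg/L

k = ln2 / t½ = 0.693147 / 44.0 = 0.01575 h⁻¹
e^(−kτ) = e^(−0.01575 × 73.7) = 0.3132
Accumulation ratio R = 1 / (1 − e^(−kτ)) = 1 / (1 − 0.3132) = 1.456
Steady-state peak = C₀ × R = 1.68 × 1.456 = 2.446 mg/L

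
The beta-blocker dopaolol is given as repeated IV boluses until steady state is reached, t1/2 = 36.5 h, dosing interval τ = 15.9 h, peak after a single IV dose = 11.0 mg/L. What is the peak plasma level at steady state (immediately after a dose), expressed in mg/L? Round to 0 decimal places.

k = ln2 / t½ = 0.693147 / 36.5 = 0.01899 h⁻¹
e^(−kτ) = e^(−0.01899 × 15.9) = 0.7394
Accumulation ratio R = 1 / (1 − e^(−kτ)) = 1 / (1 − 0.7394) = 3.837
Steady-state peak = C₀ × R = 11.0 × 3.837 = 42.21 mg/L

42 mg/L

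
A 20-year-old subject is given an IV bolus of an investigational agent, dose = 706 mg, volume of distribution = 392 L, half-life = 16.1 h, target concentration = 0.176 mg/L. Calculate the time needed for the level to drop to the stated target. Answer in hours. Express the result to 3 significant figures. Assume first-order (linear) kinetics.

54.0 h

C₀ = Dose / Vd = 706.0 / 392 = 1.801 mg/L
k = ln2 / t½ = 0.693147 / 16.1 = 0.04305 h⁻¹
t = ln(C₀ / C) / k = ln(1.801 / 0.176) / 0.04305
  = ln(10.23) / 0.04305 = 2.325 / 0.04305 = 54.01 h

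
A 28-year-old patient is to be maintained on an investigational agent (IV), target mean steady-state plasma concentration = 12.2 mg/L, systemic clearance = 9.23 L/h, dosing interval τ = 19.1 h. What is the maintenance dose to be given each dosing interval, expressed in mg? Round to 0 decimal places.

2151 mg

At steady state, Dose/τ = Css × CL.
Dose = Css × CL × τ = 12.2 × 9.230 × 19.1 = 2151 mg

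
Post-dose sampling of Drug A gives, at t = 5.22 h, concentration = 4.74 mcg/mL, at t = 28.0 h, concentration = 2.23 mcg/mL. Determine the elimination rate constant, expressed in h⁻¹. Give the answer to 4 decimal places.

k = ln(C₁/C₂) / (t₂ − t₁) = ln(4.74/2.23) / (28.0 − 5.22)
  = 0.7540 / 22.78 = 0.03310 h⁻¹

0.0331 h⁻¹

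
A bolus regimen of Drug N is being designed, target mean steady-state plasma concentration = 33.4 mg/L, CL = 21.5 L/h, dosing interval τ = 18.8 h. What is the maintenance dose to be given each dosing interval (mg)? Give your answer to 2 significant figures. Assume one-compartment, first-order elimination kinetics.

At steady state, Dose/τ = Css × CL.
Dose = Css × CL × τ = 33.4 × 21.50 × 18.8 = 13500 mg

14000 mg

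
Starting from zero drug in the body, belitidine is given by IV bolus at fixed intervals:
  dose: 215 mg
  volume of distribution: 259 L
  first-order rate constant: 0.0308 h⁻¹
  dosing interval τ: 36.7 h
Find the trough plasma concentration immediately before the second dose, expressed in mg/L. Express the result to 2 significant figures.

C₀ per dose = Dose / Vd = 215 / 259 = 0.8301 mg/L
Fraction remaining after one interval: r = e^(−kτ) = e^(−0.03080 × 36.7) = 0.3229
Before dose 2, 1 dose has been given (aged 1τ).
C_trough = C₀ × r = 0.8301 × 0.3229 = 0.2680 mg/L

0.27 mg/L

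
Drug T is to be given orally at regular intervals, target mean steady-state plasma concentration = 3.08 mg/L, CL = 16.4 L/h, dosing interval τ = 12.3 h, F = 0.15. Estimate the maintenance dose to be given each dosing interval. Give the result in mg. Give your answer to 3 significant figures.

4140 mg

At steady state, F × (Dose/τ) = Css × CL.
Dose = Css × CL × τ / F = 3.08 × 16.40 × 12.3 / 0.15 = 4142 mg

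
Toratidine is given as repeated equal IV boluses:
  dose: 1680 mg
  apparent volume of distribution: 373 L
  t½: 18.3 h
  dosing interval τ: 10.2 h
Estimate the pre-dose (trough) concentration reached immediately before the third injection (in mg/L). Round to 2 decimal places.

C₀ per dose = Dose / Vd = 1680 / 373 = 4.504 mg/L
k = ln2 / t½ = 0.693147 / 18.3 = 0.03788 h⁻¹
Fraction remaining after one interval: r = e^(−kτ) = e^(−0.03788 × 10.2) = 0.6795
Before dose 3, 2 doses have been given (aged 1τ, 2τ).
C_trough = C₀ × (r + r²) = 4.504 × (0.6795 + 0.4617) = 5.140 mg/L

5.14 mg/L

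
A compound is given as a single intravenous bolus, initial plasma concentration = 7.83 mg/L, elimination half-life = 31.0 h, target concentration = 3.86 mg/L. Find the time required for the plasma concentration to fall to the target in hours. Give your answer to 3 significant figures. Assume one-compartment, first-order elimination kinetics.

31.6 h

k = ln2 / t½ = 0.693147 / 31.0 = 0.02236 h⁻¹
t = ln(C₀ / C) / k = ln(7.830 / 3.86) / 0.02236
  = ln(2.028) / 0.02236 = 0.7071 / 0.02236 = 31.62 h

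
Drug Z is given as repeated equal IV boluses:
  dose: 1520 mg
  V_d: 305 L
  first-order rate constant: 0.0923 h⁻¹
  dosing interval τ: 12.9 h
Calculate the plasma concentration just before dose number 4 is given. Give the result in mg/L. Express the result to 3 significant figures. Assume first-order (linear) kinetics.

C₀ per dose = Dose / Vd = 1520 / 305 = 4.984 mg/L
Fraction remaining after one interval: r = e^(−kτ) = e^(−0.09230 × 12.9) = 0.3040
Before dose 4, 3 doses have been given (aged 1τ, 2τ, 3τ).
C_trough = C₀ × (r + r² + … + r^3) = C₀ × r(1−r^3)/(1−r)
        = 4.984 × 0.3040 × (1 − 0.02809) / (1 − 0.3040) = 2.116 mg/L

2.12 mg/L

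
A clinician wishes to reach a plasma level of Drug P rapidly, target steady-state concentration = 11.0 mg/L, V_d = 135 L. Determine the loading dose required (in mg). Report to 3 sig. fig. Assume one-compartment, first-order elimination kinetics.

LD = Css × Vd = 11.0 × 135 = 1485 mg

1490 mg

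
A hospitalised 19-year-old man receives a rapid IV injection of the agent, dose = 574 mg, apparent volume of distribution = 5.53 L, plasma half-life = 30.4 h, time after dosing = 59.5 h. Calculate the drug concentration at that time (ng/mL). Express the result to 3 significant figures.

26700 ng/mL

C₀ = Dose / Vd = 574.0 / 5.53 = 103.8 mg/L
k = ln2 / t½ = 0.693147 / 30.4 = 0.02280 h⁻¹
C = C₀ · e^(−k·t) = 103.8 × e^(−0.02280 × 59.5)
  = 103.8 × 0.2575 = 26.73 mg/L
Convert: 26.73 mg/L × 1000 = 26730 ng/mL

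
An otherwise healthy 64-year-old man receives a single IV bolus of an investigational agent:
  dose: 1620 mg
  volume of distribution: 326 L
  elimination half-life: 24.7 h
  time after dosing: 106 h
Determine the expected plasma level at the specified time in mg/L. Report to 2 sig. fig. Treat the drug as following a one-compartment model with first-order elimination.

0.25 mg/L

C₀ = Dose / Vd = 1620 / 326 = 4.969 mg/L
k = ln2 / t½ = 0.693147 / 24.7 = 0.02806 h⁻¹
C = C₀ · e^(−k·t) = 4.969 × e^(−0.02806 × 106)
  = 4.969 × 0.05108 = 0.2538 mg/L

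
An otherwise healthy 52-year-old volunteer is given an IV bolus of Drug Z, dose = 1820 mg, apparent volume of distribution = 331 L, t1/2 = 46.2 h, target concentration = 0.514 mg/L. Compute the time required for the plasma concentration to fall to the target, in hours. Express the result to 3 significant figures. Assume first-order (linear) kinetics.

158 h

C₀ = Dose / Vd = 1820 / 331 = 5.498 mg/L
k = ln2 / t½ = 0.693147 / 46.2 = 0.01500 h⁻¹
t = ln(C₀ / C) / k = ln(5.498 / 0.514) / 0.01500
  = ln(10.70) / 0.01500 = 2.370 / 0.01500 = 158.0 h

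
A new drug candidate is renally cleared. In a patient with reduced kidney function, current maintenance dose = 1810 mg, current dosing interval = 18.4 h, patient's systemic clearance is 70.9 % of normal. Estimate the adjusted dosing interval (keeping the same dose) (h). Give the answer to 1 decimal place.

26.0 h

To keep the same average steady-state level, dosing rate must scale with clearance.
CL ratio = 70.9 / 100 = 0.7090
New interval (same dose) = 18.4 / 0.7090 = 25.95 h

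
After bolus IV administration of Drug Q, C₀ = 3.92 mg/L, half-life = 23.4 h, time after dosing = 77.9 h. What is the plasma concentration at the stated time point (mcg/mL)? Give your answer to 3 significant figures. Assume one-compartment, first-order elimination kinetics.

k = ln2 / t½ = 0.693147 / 23.4 = 0.02962 h⁻¹
C = C₀ · e^(−k·t) = 3.920 × e^(−0.02962 × 77.9)
  = 3.920 × 0.09952 = 0.3901 mg/L
(0.3901 mg/L = 0.3901 mcg/mL)

0.390 mcg/mL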